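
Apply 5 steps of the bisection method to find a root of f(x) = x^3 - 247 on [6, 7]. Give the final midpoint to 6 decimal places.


f(x) = x^3 - 247
f(6) = -31 < 0
f(7) = 96 > 0

Step 1: midpoint = (6.000000 + 7.000000)/2 = 6.500000
  f(6.500000) = 27.625000
  f(mid) > 0, so root is in [6.000000, 6.500000]

Step 2: midpoint = (6.000000 + 6.500000)/2 = 6.250000
  f(6.250000) = -2.859375
  f(mid) < 0, so root is in [6.250000, 6.500000]

Step 3: midpoint = (6.250000 + 6.500000)/2 = 6.375000
  f(6.375000) = 12.083984
  f(mid) > 0, so root is in [6.250000, 6.375000]

Step 4: midpoint = (6.250000 + 6.375000)/2 = 6.312500
  f(6.312500) = 4.538330
  f(mid) > 0, so root is in [6.250000, 6.312500]

Step 5: midpoint = (6.250000 + 6.312500)/2 = 6.281250
  f(6.281250) = 0.821075
  f(mid) > 0, so root is in [6.250000, 6.281250]

midpoint = 6.281250


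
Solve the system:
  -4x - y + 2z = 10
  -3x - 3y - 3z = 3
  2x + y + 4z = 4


Using Cramer's rule. Expand each determinant along the first row.
D  = (-4)*[(-3)*4 - (-3)*1] - (-1)*[(-3)*4 - (-3)*2] + 2*[(-3)*1 - (-3)*2]
  = (-4)*(-9) - (-1)*(-6) + 2*(3) = 36
Dx = 10*[(-3)*4 - (-3)*1] - (-1)*[3*4 - (-3)*4] + 2*[3*1 - (-3)*4]
  = 10*(-9) - (-1)*(24) + 2*(15) = -36
Dy = (-4)*[3*4 - (-3)*4] - 10*[(-3)*4 - (-3)*2] + 2*[(-3)*4 - 3*2]
  = (-4)*(24) - 10*(-6) + 2*(-18) = -72
Dz = (-4)*[(-3)*4 - 3*1] - (-1)*[(-3)*4 - 3*2] + 10*[(-3)*1 - (-3)*2]
  = (-4)*(-15) - (-1)*(-18) + 10*(3) = 72
x = Dx/D = -36/36 = -1, y = Dy/D = -72/36 = -2, z = Dz/D = 72/36 = 2
Check eq1: (-4)(-1) + (-1)(-2) + (2)(2) = 10 = 10 ✓
Check eq2: (-3)(-1) + (-3)(-2) + (-3)(2) = 3 = 3 ✓
Check eq3: (2)(-1) + (1)(-2) + (4)(2) = 4 = 4 ✓

x = -1, y = -2, z = 2


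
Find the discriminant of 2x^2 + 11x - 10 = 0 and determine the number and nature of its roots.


For ax^2 + bx + c = 0, discriminant D = b^2 - 4ac
Here a = 2, b = 11, c = -10
D = (11)^2 - 4(2)(-10) = 121 + 80 = 201

D = 201 > 0 but not a perfect square
The equation has 2 distinct real irrational roots.

Discriminant = 201, 2 distinct real irrational roots


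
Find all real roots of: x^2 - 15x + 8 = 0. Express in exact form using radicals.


Using the quadratic formula: x = (-b ± sqrt(b^2 - 4ac)) / (2a)
Here a = 1, b = -15, c = 8
Discriminant = b^2 - 4ac = (-15)^2 - 4(1)(8) = 225 - 32 = 193
Since discriminant = 193 > 0, there are two real roots.
x = (15 ± sqrt(193)) / 2
Numerically: x ≈ 14.4462 or x ≈ 0.5538

x = (15 + sqrt(193)) / 2 or x = (15 - sqrt(193)) / 2


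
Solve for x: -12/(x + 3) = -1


Multiply both sides by (x + 3): -12 = -1(x + 3)
Distribute: -12 = -x - 3
-x = -12 + 3 = -9
x = 9

x = 9


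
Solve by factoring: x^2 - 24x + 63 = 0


We need two numbers that multiply to 63 and add to -24.
Those numbers are -21 and -3 (since (-21) * (-3) = 63 and (-21) + (-3) = -24).
So x^2 - 24x + 63 = (x - 21)(x - 3) = 0
Setting each factor to zero: x = 21 or x = 3

x = 3, x = 21


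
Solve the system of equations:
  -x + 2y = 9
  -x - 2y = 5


Using Cramer's rule:
Determinant D = (-1)(-2) - (-1)(2) = 2 + 2 = 4
Dx = (9)(-2) - (5)(2) = -18 - 10 = -28
Dy = (-1)(5) - (-1)(9) = -5 + 9 = 4
x = Dx/D = -28/4 = -7
y = Dy/D = 4/4 = 1

x = -7, y = 1


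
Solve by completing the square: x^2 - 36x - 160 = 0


Start: x^2 - 36x - 160 = 0
Move constant: x^2 - 36x = 160
Half of -36 is -18, squared is 324
Add 324 to both sides: x^2 - 36x + 324 = 484
(x - 18)^2 = 484
x - 18 = ±22
x = 18 + 22 = 40 or x = 18 - 22 = -4

x = -4, x = 40


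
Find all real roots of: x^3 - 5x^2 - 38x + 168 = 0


Let p(x) = x^3 - 5x^2 - 38x + 168. By the rational root theorem (leading coefficient 1), any rational root is an integer divisor of 168: try ±1, ±2, ... in turn.
Test x = 1: value = 126 ≠ 0.
Test x = -1: value = 200 ≠ 0.
Test x = 2: value = 80 ≠ 0.
Test x = -2: value = 216 ≠ 0.
Test x = 3: value = 36 ≠ 0.
Test x = -3: value = 210 ≠ 0.
Test x = 4: value = 0 ✓, so (x - 4) is a factor.
Synthetic division by (x - 4): bring down 1; 1(4) - 5 = -1; (-1)(4) - 38 = -42; (-42)(4) + 168 = 0 → quotient x^2 - x - 42, remainder 0.
Solve the quadratic x^2 - x - 42 = 0: discriminant = (-1)^2 - 4(1)(-42) = 1 + 168 = 169.
sqrt(169) = 13, so x = (1 ± 13)/2: x = 7 or x = -6.

x = -6, x = 4, x = 7


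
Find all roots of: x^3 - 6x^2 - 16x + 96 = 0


Let p(x) = x^3 - 6x^2 - 16x + 96. By the rational root theorem (leading coefficient 1), any rational root is an integer divisor of 96: try ±1, ±2, ... in turn.
Test x = 1: value = 75 ≠ 0.
Test x = -1: value = 105 ≠ 0.
Test x = 2: value = 48 ≠ 0.
Test x = -2: value = 96 ≠ 0.
Test x = 3: value = 21 ≠ 0.
Test x = -3: value = 63 ≠ 0.
Test x = 4: value = 0 ✓, so (x - 4) is a factor.
Synthetic division by (x - 4): bring down 1; 1(4) - 6 = -2; (-2)(4) - 16 = -24; (-24)(4) + 96 = 0 → quotient x^2 - 2x - 24, remainder 0.
Solve the quadratic x^2 - 2x - 24 = 0: discriminant = (-2)^2 - 4(1)(-24) = 4 + 96 = 100.
sqrt(100) = 10, so x = (2 ± 10)/2: x = 6 or x = -4.
Collecting all roots found:

x = -4, x = 4, x = 6


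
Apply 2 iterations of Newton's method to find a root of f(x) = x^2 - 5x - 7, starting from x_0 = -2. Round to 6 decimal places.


Newton's method: x_(n+1) = x_n - f(x_n)/f'(x_n)
f(x) = x^2 - 5x - 7
f'(x) = 2x - 5

Iteration 1:
  f(-2.000000) = 7.000000
  f'(-2.000000) = -9.000000
  x_1 = -2.000000 - (7.000000)/(-9.000000) = -1.222222

Iteration 2:
  f(-1.222222) = 0.604938
  f'(-1.222222) = -7.444444
  x_2 = -1.222222 - (0.604938)/(-7.444444) = -1.140962

x_2 = -1.140962


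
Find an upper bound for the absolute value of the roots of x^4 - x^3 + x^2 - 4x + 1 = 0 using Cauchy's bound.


Cauchy's bound: all roots r satisfy |r| <= 1 + max(|a_i/a_n|) for i = 0,...,n-1
where a_n is the leading coefficient.

Coefficients: [1, -1, 1, -4, 1]
Leading coefficient a_n = 1
Ratios |a_i/a_n|: 1, 1, 4, 1
Maximum ratio: 4
Cauchy's bound: |r| <= 1 + 4 = 5

Upper bound = 5


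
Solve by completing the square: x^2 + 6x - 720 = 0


Start: x^2 + 6x - 720 = 0
Move constant: x^2 + 6x = 720
Half of 6 is 3, squared is 9
Add 9 to both sides: x^2 + 6x + 9 = 729
(x + 3)^2 = 729
x + 3 = ±27
x = -3 + 27 = 24 or x = -3 - 27 = -30

x = -30, x = 24


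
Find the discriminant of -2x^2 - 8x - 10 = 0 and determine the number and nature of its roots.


For ax^2 + bx + c = 0, discriminant D = b^2 - 4ac
Here a = -2, b = -8, c = -10
D = (-8)^2 - 4(-2)(-10) = 64 - 80 = -16

D = -16 < 0
The equation has no real roots (2 complex conjugate roots).

Discriminant = -16, no real roots (2 complex conjugate roots)


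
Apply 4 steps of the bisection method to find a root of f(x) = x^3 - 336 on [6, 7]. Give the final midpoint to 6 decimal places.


f(x) = x^3 - 336
f(6) = -120 < 0
f(7) = 7 > 0

Step 1: midpoint = (6.000000 + 7.000000)/2 = 6.500000
  f(6.500000) = -61.375000
  f(mid) < 0, so root is in [6.500000, 7.000000]

Step 2: midpoint = (6.500000 + 7.000000)/2 = 6.750000
  f(6.750000) = -28.453125
  f(mid) < 0, so root is in [6.750000, 7.000000]

Step 3: midpoint = (6.750000 + 7.000000)/2 = 6.875000
  f(6.875000) = -11.048828
  f(mid) < 0, so root is in [6.875000, 7.000000]

Step 4: midpoint = (6.875000 + 7.000000)/2 = 6.937500
  f(6.937500) = -2.105713
  f(mid) < 0, so root is in [6.937500, 7.000000]

midpoint = 6.937500


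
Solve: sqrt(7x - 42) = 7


Square both sides: 7x - 42 = 7^2 = 49
7x = 49 + 42 = 91
x = 13
Check: sqrt(7*13 - 42) = sqrt(49) = 7 ✓

x = 13


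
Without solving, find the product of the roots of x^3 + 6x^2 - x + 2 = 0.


By Vieta's formulas for x^3 + bx^2 + cx + d = 0:
  r1 + r2 + r3 = -b/a = -6
  r1*r2 + r1*r3 + r2*r3 = c/a = -1
  r1*r2*r3 = -d/a = -2


Product = -2


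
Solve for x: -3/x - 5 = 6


Subtract -5 from both sides: -3/x = 11
Multiply both sides by x: -3 = 11 * x
Divide by 11: x = -3/11

x = -3/11


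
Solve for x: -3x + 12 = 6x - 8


Starting with: -3x + 12 = 6x - 8
Move all x terms to left: (-3 - 6)x = -8 - 12
Simplify: -9x = -20
Divide both sides by -9: x = 20/9

x = 20/9


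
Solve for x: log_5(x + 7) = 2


Convert to exponential form: x + 7 = 5^2 = 25
x = 25 - 7 = 18
Check: log_5(18 + 7) = log_5(25) = log_5(25) = 2 ✓

x = 18


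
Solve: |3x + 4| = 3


An absolute value equation |expr| = 3 gives two cases:
Case 1: 3x + 4 = 3
  3x = -1, so x = -1/3
Case 2: 3x + 4 = -3
  3x = -7, so x = -7/3

x = -7/3, x = -1/3


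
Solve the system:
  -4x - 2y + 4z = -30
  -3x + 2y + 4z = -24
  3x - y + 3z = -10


Using Cramer's rule. Expand each determinant along the first row.
D  = (-4)*[2*3 - 4*(-1)] - (-2)*[(-3)*3 - 4*3] + 4*[(-3)*(-1) - 2*3]
  = (-4)*(10) - (-2)*(-21) + 4*(-3) = -94
Dx = (-30)*[2*3 - 4*(-1)] - (-2)*[(-24)*3 - 4*(-10)] + 4*[(-24)*(-1) - 2*(-10)]
  = (-30)*(10) - (-2)*(-32) + 4*(44) = -188
Dy = (-4)*[(-24)*3 - 4*(-10)] - (-30)*[(-3)*3 - 4*3] + 4*[(-3)*(-10) - (-24)*3]
  = (-4)*(-32) - (-30)*(-21) + 4*(102) = -94
Dz = (-4)*[2*(-10) - (-24)*(-1)] - (-2)*[(-3)*(-10) - (-24)*3] + (-30)*[(-3)*(-1) - 2*3]
  = (-4)*(-44) - (-2)*(102) + (-30)*(-3) = 470
x = Dx/D = -188/-94 = 2, y = Dy/D = -94/-94 = 1, z = Dz/D = 470/-94 = -5
Check eq1: (-4)(2) + (-2)(1) + (4)(-5) = -30 = -30 ✓
Check eq2: (-3)(2) + (2)(1) + (4)(-5) = -24 = -24 ✓
Check eq3: (3)(2) + (-1)(1) + (3)(-5) = -10 = -10 ✓

x = 2, y = 1, z = -5


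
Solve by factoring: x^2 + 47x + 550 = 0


We need two numbers that multiply to 550 and add to 47.
Those numbers are 25 and 22 (since 25 * 22 = 550 and 25 + 22 = 47).
So x^2 + 47x + 550 = (x + 25)(x + 22) = 0
Setting each factor to zero: x = -25 or x = -22

x = -25, x = -22


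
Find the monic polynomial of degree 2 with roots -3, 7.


A monic polynomial with roots -3, 7 is:
p(x) = (x + 3)(x - 7)
After multiplying by (x + 3): x + 3
After multiplying by (x - 7): x^2 - 4x - 21

x^2 - 4x - 21


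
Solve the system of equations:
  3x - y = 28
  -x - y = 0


Using Cramer's rule:
Determinant D = (3)(-1) - (-1)(-1) = -3 - 1 = -4
Dx = (28)(-1) - (0)(-1) = -28 - 0 = -28
Dy = (3)(0) - (-1)(28) = 0 + 28 = 28
x = Dx/D = -28/-4 = 7
y = Dy/D = 28/-4 = -7

x = 7, y = -7


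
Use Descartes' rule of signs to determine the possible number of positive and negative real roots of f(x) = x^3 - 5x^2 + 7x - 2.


Descartes' rule of signs:

For positive roots, count sign changes in f(x) = x^3 - 5x^2 + 7x - 2:
Signs of coefficients: +, -, +, -
Number of sign changes: 3
Possible positive real roots: 3, 1

For negative roots, examine f(-x) = -x^3 - 5x^2 - 7x - 2:
Signs of coefficients: -, -, -, -
Number of sign changes: 0
Possible negative real roots: 0

Positive roots: 3 or 1; Negative roots: 0


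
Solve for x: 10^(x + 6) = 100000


Express both sides with the same base.
100000 = 10^5
Since the bases match, equate exponents: x + 6 = 5
So x = 5 - (6) = -1

x = -1


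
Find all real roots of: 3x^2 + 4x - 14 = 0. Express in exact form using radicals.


Using the quadratic formula: x = (-b ± sqrt(b^2 - 4ac)) / (2a)
Here a = 3, b = 4, c = -14
Discriminant = b^2 - 4ac = 4^2 - 4(3)(-14) = 16 + 168 = 184
Since discriminant = 184 > 0, there are two real roots.
x = (-4 ± 2*sqrt(46)) / 6
Simplifying: x = (-2 ± sqrt(46)) / 3
Numerically: x ≈ 1.5941 or x ≈ -2.9274

x = (-2 + sqrt(46)) / 3 or x = (-2 - sqrt(46)) / 3


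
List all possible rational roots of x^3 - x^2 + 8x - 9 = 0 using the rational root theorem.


Rational root theorem: possible roots are ±p/q where:
  p divides the constant term (-9): p ∈ {1, 3, 9}
  q divides the leading coefficient (1): q ∈ {1}

All possible rational roots: -9, -3, -1, 1, 3, 9

-9, -3, -1, 1, 3, 9


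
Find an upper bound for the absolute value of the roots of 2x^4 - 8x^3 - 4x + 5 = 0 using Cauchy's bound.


Cauchy's bound: all roots r satisfy |r| <= 1 + max(|a_i/a_n|) for i = 0,...,n-1
where a_n is the leading coefficient.

Coefficients: [2, -8, 0, -4, 5]
Leading coefficient a_n = 2
Ratios |a_i/a_n|: 4, 0, 2, 5/2
Maximum ratio: 4
Cauchy's bound: |r| <= 1 + 4 = 5

Upper bound = 5


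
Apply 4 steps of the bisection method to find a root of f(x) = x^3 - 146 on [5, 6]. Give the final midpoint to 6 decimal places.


f(x) = x^3 - 146
f(5) = -21 < 0
f(6) = 70 > 0

Step 1: midpoint = (5.000000 + 6.000000)/2 = 5.500000
  f(5.500000) = 20.375000
  f(mid) > 0, so root is in [5.000000, 5.500000]

Step 2: midpoint = (5.000000 + 5.500000)/2 = 5.250000
  f(5.250000) = -1.296875
  f(mid) < 0, so root is in [5.250000, 5.500000]

Step 3: midpoint = (5.250000 + 5.500000)/2 = 5.375000
  f(5.375000) = 9.287109
  f(mid) > 0, so root is in [5.250000, 5.375000]

Step 4: midpoint = (5.250000 + 5.375000)/2 = 5.312500
  f(5.312500) = 3.932861
  f(mid) > 0, so root is in [5.250000, 5.312500]

midpoint = 5.312500


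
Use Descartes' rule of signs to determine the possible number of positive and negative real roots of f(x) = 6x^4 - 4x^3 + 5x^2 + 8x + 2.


Descartes' rule of signs:

For positive roots, count sign changes in f(x) = 6x^4 - 4x^3 + 5x^2 + 8x + 2:
Signs of coefficients: +, -, +, +, +
Number of sign changes: 2
Possible positive real roots: 2, 0

For negative roots, examine f(-x) = 6x^4 + 4x^3 + 5x^2 - 8x + 2:
Signs of coefficients: +, +, +, -, +
Number of sign changes: 2
Possible negative real roots: 2, 0

Positive roots: 2 or 0; Negative roots: 2 or 0


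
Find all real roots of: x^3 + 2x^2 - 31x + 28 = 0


Let p(x) = x^3 + 2x^2 - 31x + 28. By the rational root theorem (leading coefficient 1), any rational root is an integer divisor of 28: try ±1, ±2, ... in turn.
Test x = 1: value = 0 ✓, so (x - 1) is a factor.
Synthetic division by (x - 1): bring down 1; 1(1) + 2 = 3; 3(1) - 31 = -28; (-28)(1) + 28 = 0 → quotient x^2 + 3x - 28, remainder 0.
Solve the quadratic x^2 + 3x - 28 = 0: discriminant = 3^2 - 4(1)(-28) = 9 + 112 = 121.
sqrt(121) = 11, so x = (-3 ± 11)/2: x = 4 or x = -7.

x = -7, x = 1, x = 4


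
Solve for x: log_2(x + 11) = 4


Convert to exponential form: x + 11 = 2^4 = 16
x = 16 - 11 = 5
Check: log_2(5 + 11) = log_2(16) = log_2(16) = 4 ✓

x = 5


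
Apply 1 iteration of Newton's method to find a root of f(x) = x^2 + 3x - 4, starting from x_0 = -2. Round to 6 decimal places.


Newton's method: x_(n+1) = x_n - f(x_n)/f'(x_n)
f(x) = x^2 + 3x - 4
f'(x) = 2x + 3

Iteration 1:
  f(-2.000000) = -6.000000
  f'(-2.000000) = -1.000000
  x_1 = -2.000000 - (-6.000000)/(-1.000000) = -8.000000

x_1 = -8.000000


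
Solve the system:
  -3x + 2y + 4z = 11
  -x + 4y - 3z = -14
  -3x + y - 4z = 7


Using Cramer's rule. Expand each determinant along the first row.
D  = (-3)*[4*(-4) - (-3)*1] - 2*[(-1)*(-4) - (-3)*(-3)] + 4*[(-1)*1 - 4*(-3)]
  = (-3)*(-13) - 2*(-5) + 4*(11) = 93
Dx = 11*[4*(-4) - (-3)*1] - 2*[(-14)*(-4) - (-3)*7] + 4*[(-14)*1 - 4*7]
  = 11*(-13) - 2*(77) + 4*(-42) = -465
Dy = (-3)*[(-14)*(-4) - (-3)*7] - 11*[(-1)*(-4) - (-3)*(-3)] + 4*[(-1)*7 - (-14)*(-3)]
  = (-3)*(77) - 11*(-5) + 4*(-49) = -372
Dz = (-3)*[4*7 - (-14)*1] - 2*[(-1)*7 - (-14)*(-3)] + 11*[(-1)*1 - 4*(-3)]
  = (-3)*(42) - 2*(-49) + 11*(11) = 93
x = Dx/D = -465/93 = -5, y = Dy/D = -372/93 = -4, z = Dz/D = 93/93 = 1
Check eq1: (-3)(-5) + (2)(-4) + (4)(1) = 11 = 11 ✓
Check eq2: (-1)(-5) + (4)(-4) + (-3)(1) = -14 = -14 ✓
Check eq3: (-3)(-5) + (1)(-4) + (-4)(1) = 7 = 7 ✓

x = -5, y = -4, z = 1


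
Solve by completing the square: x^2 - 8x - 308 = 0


Start: x^2 - 8x - 308 = 0
Move constant: x^2 - 8x = 308
Half of -8 is -4, squared is 16
Add 16 to both sides: x^2 - 8x + 16 = 324
(x - 4)^2 = 324
x - 4 = ±18
x = 4 + 18 = 22 or x = 4 - 18 = -14

x = -14, x = 22


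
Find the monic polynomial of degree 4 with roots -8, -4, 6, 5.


A monic polynomial with roots -8, -4, 6, 5 is:
p(x) = (x + 8)(x + 4)(x - 6)(x - 5)
After multiplying by (x + 8): x + 8
After multiplying by (x + 4): x^2 + 12x + 32
After multiplying by (x - 6): x^3 + 6x^2 - 40x - 192
After multiplying by (x - 5): x^4 + x^3 - 70x^2 + 8x + 960

x^4 + x^3 - 70x^2 + 8x + 960


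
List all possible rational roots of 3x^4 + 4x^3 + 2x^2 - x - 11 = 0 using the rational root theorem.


Rational root theorem: possible roots are ±p/q where:
  p divides the constant term (-11): p ∈ {1, 11}
  q divides the leading coefficient (3): q ∈ {1, 3}

All possible rational roots: -11, -11/3, -1, -1/3, 1/3, 1, 11/3, 11

-11, -11/3, -1, -1/3, 1/3, 1, 11/3, 11


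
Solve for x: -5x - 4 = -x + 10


Starting with: -5x - 4 = -x + 10
Move all x terms to left: (-5 + 1)x = 10 + 4
Simplify: -4x = 14
Divide both sides by -4: x = -7/2

x = -7/2


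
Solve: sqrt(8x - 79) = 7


Square both sides: 8x - 79 = 7^2 = 49
8x = 49 + 79 = 128
x = 16
Check: sqrt(8*16 - 79) = sqrt(49) = 7 ✓

x = 16


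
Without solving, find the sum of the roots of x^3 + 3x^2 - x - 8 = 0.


By Vieta's formulas for x^3 + bx^2 + cx + d = 0:
  r1 + r2 + r3 = -b/a = -3
  r1*r2 + r1*r3 + r2*r3 = c/a = -1
  r1*r2*r3 = -d/a = 8


Sum = -3


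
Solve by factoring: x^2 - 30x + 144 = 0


We need two numbers that multiply to 144 and add to -30.
Those numbers are -24 and -6 (since (-24) * (-6) = 144 and (-24) + (-6) = -30).
So x^2 - 30x + 144 = (x - 24)(x - 6) = 0
Setting each factor to zero: x = 24 or x = 6

x = 6, x = 24


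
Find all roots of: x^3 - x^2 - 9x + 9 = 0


Let p(x) = x^3 - x^2 - 9x + 9. By the rational root theorem (leading coefficient 1), any rational root is an integer divisor of 9: try ±1, ±2, ... in turn.
Test x = 1: value = 0 ✓, so (x - 1) is a factor.
Synthetic division by (x - 1): bring down 1; 1(1) - 1 = 0; 0(1) - 9 = -9; (-9)(1) + 9 = 0 → quotient x^2 - 9, remainder 0.
Solve the quadratic x^2 - 9 = 0: discriminant = 0^2 - 4(1)(-9) = 0 + 36 = 36.
sqrt(36) = 6, so x = (0 ± 6)/2: x = 3 or x = -3.
Collecting all roots found:

x = -3, x = 1, x = 3


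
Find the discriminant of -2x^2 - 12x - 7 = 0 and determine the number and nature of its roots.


For ax^2 + bx + c = 0, discriminant D = b^2 - 4ac
Here a = -2, b = -12, c = -7
D = (-12)^2 - 4(-2)(-7) = 144 - 56 = 88

D = 88 > 0 but not a perfect square
The equation has 2 distinct real irrational roots.

Discriminant = 88, 2 distinct real irrational roots


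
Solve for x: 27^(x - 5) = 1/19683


Express both sides with the same base.
1/19683 = 27^(-3)
Since the bases match, equate exponents: x - 5 = -3
So x = -3 - (-5) = 2

x = 2


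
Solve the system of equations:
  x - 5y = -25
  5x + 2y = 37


Using Cramer's rule:
Determinant D = (1)(2) - (5)(-5) = 2 + 25 = 27
Dx = (-25)(2) - (37)(-5) = -50 + 185 = 135
Dy = (1)(37) - (5)(-25) = 37 + 125 = 162
x = Dx/D = 135/27 = 5
y = Dy/D = 162/27 = 6

x = 5, y = 6


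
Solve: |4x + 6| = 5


An absolute value equation |expr| = 5 gives two cases:
Case 1: 4x + 6 = 5
  4x = -1, so x = -1/4
Case 2: 4x + 6 = -5
  4x = -11, so x = -11/4

x = -11/4, x = -1/4


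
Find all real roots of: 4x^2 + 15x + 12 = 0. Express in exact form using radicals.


Using the quadratic formula: x = (-b ± sqrt(b^2 - 4ac)) / (2a)
Here a = 4, b = 15, c = 12
Discriminant = b^2 - 4ac = 15^2 - 4(4)(12) = 225 - 192 = 33
Since discriminant = 33 > 0, there are two real roots.
x = (-15 ± sqrt(33)) / 8
Numerically: x ≈ -1.1569 or x ≈ -2.5931

x = (-15 + sqrt(33)) / 8 or x = (-15 - sqrt(33)) / 8


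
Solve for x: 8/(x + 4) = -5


Multiply both sides by (x + 4): 8 = -5(x + 4)
Distribute: 8 = -5x - 20
-5x = 8 + 20 = 28
x = -28/5

x = -28/5


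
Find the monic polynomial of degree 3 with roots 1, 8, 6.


A monic polynomial with roots 1, 8, 6 is:
p(x) = (x - 1)(x - 8)(x - 6)
After multiplying by (x - 1): x - 1
After multiplying by (x - 8): x^2 - 9x + 8
After multiplying by (x - 6): x^3 - 15x^2 + 62x - 48

x^3 - 15x^2 + 62x - 48


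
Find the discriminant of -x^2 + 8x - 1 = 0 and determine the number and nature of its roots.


For ax^2 + bx + c = 0, discriminant D = b^2 - 4ac
Here a = -1, b = 8, c = -1
D = (8)^2 - 4(-1)(-1) = 64 - 4 = 60

D = 60 > 0 but not a perfect square
The equation has 2 distinct real irrational roots.

Discriminant = 60, 2 distinct real irrational roots


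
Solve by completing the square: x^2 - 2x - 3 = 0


Start: x^2 - 2x - 3 = 0
Move constant: x^2 - 2x = 3
Half of -2 is -1, squared is 1
Add 1 to both sides: x^2 - 2x + 1 = 4
(x - 1)^2 = 4
x - 1 = ±2
x = 1 + 2 = 3 or x = 1 - 2 = -1

x = -1, x = 3


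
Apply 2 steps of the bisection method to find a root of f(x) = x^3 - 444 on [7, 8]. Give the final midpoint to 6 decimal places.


f(x) = x^3 - 444
f(7) = -101 < 0
f(8) = 68 > 0

Step 1: midpoint = (7.000000 + 8.000000)/2 = 7.500000
  f(7.500000) = -22.125000
  f(mid) < 0, so root is in [7.500000, 8.000000]

Step 2: midpoint = (7.500000 + 8.000000)/2 = 7.750000
  f(7.750000) = 21.484375
  f(mid) > 0, so root is in [7.500000, 7.750000]

midpoint = 7.750000


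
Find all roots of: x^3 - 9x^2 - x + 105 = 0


Let p(x) = x^3 - 9x^2 - x + 105. By the rational root theorem (leading coefficient 1), any rational root is an integer divisor of 105: try ±1, ±2, ... in turn.
Test x = 1: value = 96 ≠ 0.
Test x = -1: value = 96 ≠ 0.
Test x = 3: value = 48 ≠ 0.
Test x = -3: value = 0 ✓, so (x + 3) is a factor.
Synthetic division by (x + 3): bring down 1; 1(-3) - 9 = -12; (-12)(-3) - 1 = 35; 35(-3) + 105 = 0 → quotient x^2 - 12x + 35, remainder 0.
Solve the quadratic x^2 - 12x + 35 = 0: discriminant = (-12)^2 - 4(1)(35) = 144 - 140 = 4.
sqrt(4) = 2, so x = (12 ± 2)/2: x = 7 or x = 5.
Collecting all roots found:

x = -3, x = 5, x = 7


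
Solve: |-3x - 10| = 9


An absolute value equation |expr| = 9 gives two cases:
Case 1: -3x - 10 = 9
  -3x = 19, so x = -19/3
Case 2: -3x - 10 = -9
  -3x = 1, so x = -1/3

x = -19/3, x = -1/3


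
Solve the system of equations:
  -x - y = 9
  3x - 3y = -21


Using Cramer's rule:
Determinant D = (-1)(-3) - (3)(-1) = 3 + 3 = 6
Dx = (9)(-3) - (-21)(-1) = -27 - 21 = -48
Dy = (-1)(-21) - (3)(9) = 21 - 27 = -6
x = Dx/D = -48/6 = -8
y = Dy/D = -6/6 = -1

x = -8, y = -1


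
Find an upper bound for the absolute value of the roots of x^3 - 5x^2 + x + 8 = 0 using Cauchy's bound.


Cauchy's bound: all roots r satisfy |r| <= 1 + max(|a_i/a_n|) for i = 0,...,n-1
where a_n is the leading coefficient.

Coefficients: [1, -5, 1, 8]
Leading coefficient a_n = 1
Ratios |a_i/a_n|: 5, 1, 8
Maximum ratio: 8
Cauchy's bound: |r| <= 1 + 8 = 9

Upper bound = 9


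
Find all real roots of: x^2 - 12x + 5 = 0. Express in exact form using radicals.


Using the quadratic formula: x = (-b ± sqrt(b^2 - 4ac)) / (2a)
Here a = 1, b = -12, c = 5
Discriminant = b^2 - 4ac = (-12)^2 - 4(1)(5) = 144 - 20 = 124
Since discriminant = 124 > 0, there are two real roots.
x = (12 ± 2*sqrt(31)) / 2
Simplifying: x = 6 ± sqrt(31)
Numerically: x ≈ 11.5678 or x ≈ 0.4322

x = 6 + sqrt(31) or x = 6 - sqrt(31)


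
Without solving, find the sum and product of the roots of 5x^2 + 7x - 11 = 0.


By Vieta's formulas for ax^2 + bx + c = 0:
  Sum of roots = -b/a
  Product of roots = c/a

Here a = 5, b = 7, c = -11
Sum = -(7)/5 = -7/5
Product = -11/5 = -11/5

Sum = -7/5, Product = -11/5


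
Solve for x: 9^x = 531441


Express both sides with the same base.
531441 = 9^6
Since the bases match: x = 6

x = 6


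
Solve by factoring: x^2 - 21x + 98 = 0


We need two numbers that multiply to 98 and add to -21.
Those numbers are -14 and -7 (since (-14) * (-7) = 98 and (-14) + (-7) = -21).
So x^2 - 21x + 98 = (x - 14)(x - 7) = 0
Setting each factor to zero: x = 14 or x = 7

x = 7, x = 14


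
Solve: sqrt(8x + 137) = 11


Square both sides: 8x + 137 = 11^2 = 121
8x = 121 - 137 = -16
x = -2
Check: sqrt(8*(-2) + 137) = sqrt(121) = 11 ✓

x = -2


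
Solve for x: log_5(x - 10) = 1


Convert to exponential form: x - 10 = 5^1 = 5
x = 5 + 10 = 15
Check: log_5(15 - 10) = log_5(5) = log_5(5) = 1 ✓

x = 15


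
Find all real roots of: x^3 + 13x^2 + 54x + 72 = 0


Let p(x) = x^3 + 13x^2 + 54x + 72. By the rational root theorem (leading coefficient 1), any rational root is an integer divisor of 72: try ±1, ±2, ... in turn.
Test x = 1: value = 140 ≠ 0.
Test x = -1: value = 30 ≠ 0.
Test x = 2: value = 240 ≠ 0.
Test x = -2: value = 8 ≠ 0.
Test x = 3: value = 378 ≠ 0.
Test x = -3: value = 0 ✓, so (x + 3) is a factor.
Synthetic division by (x + 3): bring down 1; 1(-3) + 13 = 10; 10(-3) + 54 = 24; 24(-3) + 72 = 0 → quotient x^2 + 10x + 24, remainder 0.
Solve the quadratic x^2 + 10x + 24 = 0: discriminant = 10^2 - 4(1)(24) = 100 - 96 = 4.
sqrt(4) = 2, so x = (-10 ± 2)/2: x = -4 or x = -6.

x = -6, x = -4, x = -3


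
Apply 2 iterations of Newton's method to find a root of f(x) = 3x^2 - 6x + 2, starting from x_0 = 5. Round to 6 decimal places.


Newton's method: x_(n+1) = x_n - f(x_n)/f'(x_n)
f(x) = 3x^2 - 6x + 2
f'(x) = 6x - 6

Iteration 1:
  f(5.000000) = 47.000000
  f'(5.000000) = 24.000000
  x_1 = 5.000000 - (47.000000)/(24.000000) = 3.041667

Iteration 2:
  f(3.041667) = 11.505208
  f'(3.041667) = 12.250000
  x_2 = 3.041667 - (11.505208)/(12.250000) = 2.102466

x_2 = 2.102466


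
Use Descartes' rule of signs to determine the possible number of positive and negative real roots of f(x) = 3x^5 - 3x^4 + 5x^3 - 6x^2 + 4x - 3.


Descartes' rule of signs:

For positive roots, count sign changes in f(x) = 3x^5 - 3x^4 + 5x^3 - 6x^2 + 4x - 3:
Signs of coefficients: +, -, +, -, +, -
Number of sign changes: 5
Possible positive real roots: 5, 3, 1

For negative roots, examine f(-x) = -3x^5 - 3x^4 - 5x^3 - 6x^2 - 4x - 3:
Signs of coefficients: -, -, -, -, -, -
Number of sign changes: 0
Possible negative real roots: 0

Positive roots: 5 or 3 or 1; Negative roots: 0


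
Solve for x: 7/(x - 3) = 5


Multiply both sides by (x - 3): 7 = 5(x - 3)
Distribute: 7 = 5x - 15
5x = 7 + 15 = 22
x = 22/5

x = 22/5


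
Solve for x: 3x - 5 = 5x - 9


Starting with: 3x - 5 = 5x - 9
Move all x terms to left: (3 - 5)x = -9 + 5
Simplify: -2x = -4
Divide both sides by -2: x = 2

x = 2


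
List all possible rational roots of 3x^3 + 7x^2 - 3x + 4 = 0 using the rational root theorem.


Rational root theorem: possible roots are ±p/q where:
  p divides the constant term (4): p ∈ {1, 2, 4}
  q divides the leading coefficient (3): q ∈ {1, 3}

All possible rational roots: -4, -2, -4/3, -1, -2/3, -1/3, 1/3, 2/3, 1, 4/3, 2, 4

-4, -2, -4/3, -1, -2/3, -1/3, 1/3, 2/3, 1, 4/3, 2, 4


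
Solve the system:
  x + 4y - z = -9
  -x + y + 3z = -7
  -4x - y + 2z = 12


Using Cramer's rule. Expand each determinant along the first row.
D  = 1*[1*2 - 3*(-1)] - 4*[(-1)*2 - 3*(-4)] + (-1)*[(-1)*(-1) - 1*(-4)]
  = 1*(5) - 4*(10) + (-1)*(5) = -40
Dx = (-9)*[1*2 - 3*(-1)] - 4*[(-7)*2 - 3*12] + (-1)*[(-7)*(-1) - 1*12]
  = (-9)*(5) - 4*(-50) + (-1)*(-5) = 160
Dy = 1*[(-7)*2 - 3*12] - (-9)*[(-1)*2 - 3*(-4)] + (-1)*[(-1)*12 - (-7)*(-4)]
  = 1*(-50) - (-9)*(10) + (-1)*(-40) = 80
Dz = 1*[1*12 - (-7)*(-1)] - 4*[(-1)*12 - (-7)*(-4)] + (-9)*[(-1)*(-1) - 1*(-4)]
  = 1*(5) - 4*(-40) + (-9)*(5) = 120
x = Dx/D = 160/-40 = -4, y = Dy/D = 80/-40 = -2, z = Dz/D = 120/-40 = -3
Check eq1: (1)(-4) + (4)(-2) + (-1)(-3) = -9 = -9 ✓
Check eq2: (-1)(-4) + (1)(-2) + (3)(-3) = -7 = -7 ✓
Check eq3: (-4)(-4) + (-1)(-2) + (2)(-3) = 12 = 12 ✓

x = -4, y = -2, z = -3


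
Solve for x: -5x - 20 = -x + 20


Starting with: -5x - 20 = -x + 20
Move all x terms to left: (-5 + 1)x = 20 + 20
Simplify: -4x = 40
Divide both sides by -4: x = -10

x = -10


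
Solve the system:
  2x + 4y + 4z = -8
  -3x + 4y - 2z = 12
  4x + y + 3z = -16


Using Cramer's rule. Expand each determinant along the first row.
D  = 2*[4*3 - (-2)*1] - 4*[(-3)*3 - (-2)*4] + 4*[(-3)*1 - 4*4]
  = 2*(14) - 4*(-1) + 4*(-19) = -44
Dx = (-8)*[4*3 - (-2)*1] - 4*[12*3 - (-2)*(-16)] + 4*[12*1 - 4*(-16)]
  = (-8)*(14) - 4*(4) + 4*(76) = 176
Dy = 2*[12*3 - (-2)*(-16)] - (-8)*[(-3)*3 - (-2)*4] + 4*[(-3)*(-16) - 12*4]
  = 2*(4) - (-8)*(-1) + 4*(0) = 0
Dz = 2*[4*(-16) - 12*1] - 4*[(-3)*(-16) - 12*4] + (-8)*[(-3)*1 - 4*4]
  = 2*(-76) - 4*(0) + (-8)*(-19) = 0
x = Dx/D = 176/-44 = -4, y = Dy/D = 0/-44 = 0, z = Dz/D = 0/-44 = 0
Check eq1: (2)(-4) + (4)(0) + (4)(0) = -8 = -8 ✓
Check eq2: (-3)(-4) + (4)(0) + (-2)(0) = 12 = 12 ✓
Check eq3: (4)(-4) + (1)(0) + (3)(0) = -16 = -16 ✓

x = -4, y = 0, z = 0


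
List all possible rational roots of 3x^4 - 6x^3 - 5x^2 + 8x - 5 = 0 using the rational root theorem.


Rational root theorem: possible roots are ±p/q where:
  p divides the constant term (-5): p ∈ {1, 5}
  q divides the leading coefficient (3): q ∈ {1, 3}

All possible rational roots: -5, -5/3, -1, -1/3, 1/3, 1, 5/3, 5

-5, -5/3, -1, -1/3, 1/3, 1, 5/3, 5


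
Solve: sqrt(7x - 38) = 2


Square both sides: 7x - 38 = 2^2 = 4
7x = 4 + 38 = 42
x = 6
Check: sqrt(7*6 - 38) = sqrt(4) = 2 ✓

x = 6


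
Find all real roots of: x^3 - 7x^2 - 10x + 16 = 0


Let p(x) = x^3 - 7x^2 - 10x + 16. By the rational root theorem (leading coefficient 1), any rational root is an integer divisor of 16: try ±1, ±2, ... in turn.
Test x = 1: value = 0 ✓, so (x - 1) is a factor.
Synthetic division by (x - 1): bring down 1; 1(1) - 7 = -6; (-6)(1) - 10 = -16; (-16)(1) + 16 = 0 → quotient x^2 - 6x - 16, remainder 0.
Solve the quadratic x^2 - 6x - 16 = 0: discriminant = (-6)^2 - 4(1)(-16) = 36 + 64 = 100.
sqrt(100) = 10, so x = (6 ± 10)/2: x = 8 or x = -2.

x = -2, x = 1, x = 8


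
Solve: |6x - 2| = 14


An absolute value equation |expr| = 14 gives two cases:
Case 1: 6x - 2 = 14
  6x = 16, so x = 8/3
Case 2: 6x - 2 = -14
  6x = -12, so x = -2

x = -2, x = 8/3


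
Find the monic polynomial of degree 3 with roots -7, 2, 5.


A monic polynomial with roots -7, 2, 5 is:
p(x) = (x + 7)(x - 2)(x - 5)
After multiplying by (x + 7): x + 7
After multiplying by (x - 2): x^2 + 5x - 14
After multiplying by (x - 5): x^3 - 39x + 70

x^3 - 39x + 70


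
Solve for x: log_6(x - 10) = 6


Convert to exponential form: x - 10 = 6^6 = 46656
x = 46656 + 10 = 46666
Check: log_6(46666 - 10) = log_6(46656) = log_6(46656) = 6 ✓

x = 46666


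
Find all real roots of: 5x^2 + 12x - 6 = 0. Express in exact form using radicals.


Using the quadratic formula: x = (-b ± sqrt(b^2 - 4ac)) / (2a)
Here a = 5, b = 12, c = -6
Discriminant = b^2 - 4ac = 12^2 - 4(5)(-6) = 144 + 120 = 264
Since discriminant = 264 > 0, there are two real roots.
x = (-12 ± 2*sqrt(66)) / 10
Simplifying: x = (-6 ± sqrt(66)) / 5
Numerically: x ≈ 0.4248 or x ≈ -2.8248

x = (-6 + sqrt(66)) / 5 or x = (-6 - sqrt(66)) / 5


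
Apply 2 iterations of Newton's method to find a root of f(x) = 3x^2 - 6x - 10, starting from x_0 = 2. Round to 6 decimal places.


Newton's method: x_(n+1) = x_n - f(x_n)/f'(x_n)
f(x) = 3x^2 - 6x - 10
f'(x) = 6x - 6

Iteration 1:
  f(2.000000) = -10.000000
  f'(2.000000) = 6.000000
  x_1 = 2.000000 - (-10.000000)/(6.000000) = 3.666667

Iteration 2:
  f(3.666667) = 8.333333
  f'(3.666667) = 16.000000
  x_2 = 3.666667 - (8.333333)/(16.000000) = 3.145833

x_2 = 3.145833


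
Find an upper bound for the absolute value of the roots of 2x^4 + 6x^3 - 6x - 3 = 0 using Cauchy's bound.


Cauchy's bound: all roots r satisfy |r| <= 1 + max(|a_i/a_n|) for i = 0,...,n-1
where a_n is the leading coefficient.

Coefficients: [2, 6, 0, -6, -3]
Leading coefficient a_n = 2
Ratios |a_i/a_n|: 3, 0, 3, 3/2
Maximum ratio: 3
Cauchy's bound: |r| <= 1 + 3 = 4

Upper bound = 4


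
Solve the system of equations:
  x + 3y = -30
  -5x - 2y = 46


Using Cramer's rule:
Determinant D = (1)(-2) - (-5)(3) = -2 + 15 = 13
Dx = (-30)(-2) - (46)(3) = 60 - 138 = -78
Dy = (1)(46) - (-5)(-30) = 46 - 150 = -104
x = Dx/D = -78/13 = -6
y = Dy/D = -104/13 = -8

x = -6, y = -8


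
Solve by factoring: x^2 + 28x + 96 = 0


We need two numbers that multiply to 96 and add to 28.
Those numbers are 24 and 4 (since 24 * 4 = 96 and 24 + 4 = 28).
So x^2 + 28x + 96 = (x + 24)(x + 4) = 0
Setting each factor to zero: x = -24 or x = -4

x = -24, x = -4


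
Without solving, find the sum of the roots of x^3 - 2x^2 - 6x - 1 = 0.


By Vieta's formulas for x^3 + bx^2 + cx + d = 0:
  r1 + r2 + r3 = -b/a = 2
  r1*r2 + r1*r3 + r2*r3 = c/a = -6
  r1*r2*r3 = -d/a = 1


Sum = 2


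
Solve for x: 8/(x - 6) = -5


Multiply both sides by (x - 6): 8 = -5(x - 6)
Distribute: 8 = -5x + 30
-5x = 8 - 30 = -22
x = 22/5

x = 22/5


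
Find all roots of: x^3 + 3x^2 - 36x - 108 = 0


Let p(x) = x^3 + 3x^2 - 36x - 108. By the rational root theorem (leading coefficient 1), any rational root is an integer divisor of 108: try ±1, ±2, ... in turn.
Test x = 1: value = -140 ≠ 0.
Test x = -1: value = -70 ≠ 0.
Test x = 2: value = -160 ≠ 0.
Test x = -2: value = -32 ≠ 0.
Test x = 3: value = -162 ≠ 0.
Test x = -3: value = 0 ✓, so (x + 3) is a factor.
Synthetic division by (x + 3): bring down 1; 1(-3) + 3 = 0; 0(-3) - 36 = -36; (-36)(-3) - 108 = 0 → quotient x^2 - 36, remainder 0.
Solve the quadratic x^2 - 36 = 0: discriminant = 0^2 - 4(1)(-36) = 0 + 144 = 144.
sqrt(144) = 12, so x = (0 ± 12)/2: x = 6 or x = -6.
Collecting all roots found:

x = -6, x = -3, x = 6


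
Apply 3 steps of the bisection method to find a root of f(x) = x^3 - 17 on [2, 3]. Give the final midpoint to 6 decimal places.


f(x) = x^3 - 17
f(2) = -9 < 0
f(3) = 10 > 0

Step 1: midpoint = (2.000000 + 3.000000)/2 = 2.500000
  f(2.500000) = -1.375000
  f(mid) < 0, so root is in [2.500000, 3.000000]

Step 2: midpoint = (2.500000 + 3.000000)/2 = 2.750000
  f(2.750000) = 3.796875
  f(mid) > 0, so root is in [2.500000, 2.750000]

Step 3: midpoint = (2.500000 + 2.750000)/2 = 2.625000
  f(2.625000) = 1.087891
  f(mid) > 0, so root is in [2.500000, 2.625000]

midpoint = 2.625000


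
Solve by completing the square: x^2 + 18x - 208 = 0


Start: x^2 + 18x - 208 = 0
Move constant: x^2 + 18x = 208
Half of 18 is 9, squared is 81
Add 81 to both sides: x^2 + 18x + 81 = 289
(x + 9)^2 = 289
x + 9 = ±17
x = -9 + 17 = 8 or x = -9 - 17 = -26

x = -26, x = 8


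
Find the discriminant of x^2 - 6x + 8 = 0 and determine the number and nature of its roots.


For ax^2 + bx + c = 0, discriminant D = b^2 - 4ac
Here a = 1, b = -6, c = 8
D = (-6)^2 - 4(1)(8) = 36 - 32 = 4

D = 4 > 0 and is a perfect square (sqrt = 2)
The equation has 2 distinct real rational roots.

Discriminant = 4, 2 distinct real rational roots


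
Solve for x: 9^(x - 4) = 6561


Express both sides with the same base.
6561 = 9^4
Since the bases match, equate exponents: x - 4 = 4
So x = 4 - (-4) = 8

x = 8


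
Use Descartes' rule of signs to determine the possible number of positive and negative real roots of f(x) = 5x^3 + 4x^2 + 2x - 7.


Descartes' rule of signs:

For positive roots, count sign changes in f(x) = 5x^3 + 4x^2 + 2x - 7:
Signs of coefficients: +, +, +, -
Number of sign changes: 1
Possible positive real roots: 1

For negative roots, examine f(-x) = -5x^3 + 4x^2 - 2x - 7:
Signs of coefficients: -, +, -, -
Number of sign changes: 2
Possible negative real roots: 2, 0

Positive roots: 1; Negative roots: 2 or 0


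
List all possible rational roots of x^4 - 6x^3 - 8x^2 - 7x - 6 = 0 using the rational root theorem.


Rational root theorem: possible roots are ±p/q where:
  p divides the constant term (-6): p ∈ {1, 2, 3, 6}
  q divides the leading coefficient (1): q ∈ {1}

All possible rational roots: -6, -3, -2, -1, 1, 2, 3, 6

-6, -3, -2, -1, 1, 2, 3, 6


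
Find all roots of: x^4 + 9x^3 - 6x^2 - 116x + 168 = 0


Let p(x) = x^4 + 9x^3 - 6x^2 - 116x + 168. By the rational root theorem (leading coefficient 1), any rational root is an integer divisor of 168: try ±1, ±2, ... in turn.
Test x = 1: value = 56 ≠ 0.
Test x = -1: value = 270 ≠ 0.
Test x = 2: value = 0 ✓, so (x - 2) is a factor.
Synthetic division by (x - 2): bring down 1; 1(2) + 9 = 11; 11(2) - 6 = 16; 16(2) - 116 = -84; (-84)(2) + 168 = 0 → quotient x^3 + 11x^2 + 16x - 84, remainder 0.
Continue with the quotient x^3 + 11x^2 + 16x - 84 (candidates must divide 84; re-test x = 2 first in case it repeats).
Test x = 2: value = 0 ✓, so (x - 2) is a factor.
Synthetic division by (x - 2): bring down 1; 1(2) + 11 = 13; 13(2) + 16 = 42; 42(2) - 84 = 0 → quotient x^2 + 13x + 42, remainder 0.
Solve the quadratic x^2 + 13x + 42 = 0: discriminant = 13^2 - 4(1)(42) = 169 - 168 = 1.
sqrt(1) = 1, so x = (-13 ± 1)/2: x = -6 or x = -7.
Collecting all roots found:

x = -7, x = -6, x = 2 (multiplicity 2)


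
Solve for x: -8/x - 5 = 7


Subtract -5 from both sides: -8/x = 12
Multiply both sides by x: -8 = 12 * x
Divide by 12: x = -2/3

x = -2/3


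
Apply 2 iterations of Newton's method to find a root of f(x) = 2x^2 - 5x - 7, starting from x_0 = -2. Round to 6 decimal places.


Newton's method: x_(n+1) = x_n - f(x_n)/f'(x_n)
f(x) = 2x^2 - 5x - 7
f'(x) = 4x - 5

Iteration 1:
  f(-2.000000) = 11.000000
  f'(-2.000000) = -13.000000
  x_1 = -2.000000 - (11.000000)/(-13.000000) = -1.153846

Iteration 2:
  f(-1.153846) = 1.431953
  f'(-1.153846) = -9.615385
  x_2 = -1.153846 - (1.431953)/(-9.615385) = -1.004923

x_2 = -1.004923


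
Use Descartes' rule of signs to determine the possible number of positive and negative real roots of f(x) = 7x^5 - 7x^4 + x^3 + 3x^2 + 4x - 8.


Descartes' rule of signs:

For positive roots, count sign changes in f(x) = 7x^5 - 7x^4 + x^3 + 3x^2 + 4x - 8:
Signs of coefficients: +, -, +, +, +, -
Number of sign changes: 3
Possible positive real roots: 3, 1

For negative roots, examine f(-x) = -7x^5 - 7x^4 - x^3 + 3x^2 - 4x - 8:
Signs of coefficients: -, -, -, +, -, -
Number of sign changes: 2
Possible negative real roots: 2, 0

Positive roots: 3 or 1; Negative roots: 2 or 0


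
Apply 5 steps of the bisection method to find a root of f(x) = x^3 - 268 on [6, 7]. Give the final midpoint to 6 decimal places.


f(x) = x^3 - 268
f(6) = -52 < 0
f(7) = 75 > 0

Step 1: midpoint = (6.000000 + 7.000000)/2 = 6.500000
  f(6.500000) = 6.625000
  f(mid) > 0, so root is in [6.000000, 6.500000]

Step 2: midpoint = (6.000000 + 6.500000)/2 = 6.250000
  f(6.250000) = -23.859375
  f(mid) < 0, so root is in [6.250000, 6.500000]

Step 3: midpoint = (6.250000 + 6.500000)/2 = 6.375000
  f(6.375000) = -8.916016
  f(mid) < 0, so root is in [6.375000, 6.500000]

Step 4: midpoint = (6.375000 + 6.500000)/2 = 6.437500
  f(6.437500) = -1.220947
  f(mid) < 0, so root is in [6.437500, 6.500000]

Step 5: midpoint = (6.437500 + 6.500000)/2 = 6.468750
  f(6.468750) = 2.683075
  f(mid) > 0, so root is in [6.437500, 6.468750]

midpoint = 6.468750


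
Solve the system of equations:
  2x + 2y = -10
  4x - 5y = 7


Using Cramer's rule:
Determinant D = (2)(-5) - (4)(2) = -10 - 8 = -18
Dx = (-10)(-5) - (7)(2) = 50 - 14 = 36
Dy = (2)(7) - (4)(-10) = 14 + 40 = 54
x = Dx/D = 36/-18 = -2
y = Dy/D = 54/-18 = -3

x = -2, y = -3


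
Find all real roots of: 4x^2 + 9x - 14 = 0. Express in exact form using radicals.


Using the quadratic formula: x = (-b ± sqrt(b^2 - 4ac)) / (2a)
Here a = 4, b = 9, c = -14
Discriminant = b^2 - 4ac = 9^2 - 4(4)(-14) = 81 + 224 = 305
Since discriminant = 305 > 0, there are two real roots.
x = (-9 ± sqrt(305)) / 8
Numerically: x ≈ 1.0580 or x ≈ -3.3080

x = (-9 + sqrt(305)) / 8 or x = (-9 - sqrt(305)) / 8


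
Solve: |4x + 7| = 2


An absolute value equation |expr| = 2 gives two cases:
Case 1: 4x + 7 = 2
  4x = -5, so x = -5/4
Case 2: 4x + 7 = -2
  4x = -9, so x = -9/4

x = -9/4, x = -5/4


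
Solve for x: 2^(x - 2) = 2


Express both sides with the same base.
2 = 2^1
Since the bases match, equate exponents: x - 2 = 1
So x = 1 - (-2) = 3

x = 3


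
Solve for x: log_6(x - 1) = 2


Convert to exponential form: x - 1 = 6^2 = 36
x = 36 + 1 = 37
Check: log_6(37 - 1) = log_6(36) = log_6(36) = 2 ✓

x = 37


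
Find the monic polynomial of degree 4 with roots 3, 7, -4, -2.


A monic polynomial with roots 3, 7, -4, -2 is:
p(x) = (x - 3)(x - 7)(x + 4)(x + 2)
After multiplying by (x - 3): x - 3
After multiplying by (x - 7): x^2 - 10x + 21
After multiplying by (x + 4): x^3 - 6x^2 - 19x + 84
After multiplying by (x + 2): x^4 - 4x^3 - 31x^2 + 46x + 168

x^4 - 4x^3 - 31x^2 + 46x + 168


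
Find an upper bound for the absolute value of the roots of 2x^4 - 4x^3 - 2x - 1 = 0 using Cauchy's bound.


Cauchy's bound: all roots r satisfy |r| <= 1 + max(|a_i/a_n|) for i = 0,...,n-1
where a_n is the leading coefficient.

Coefficients: [2, -4, 0, -2, -1]
Leading coefficient a_n = 2
Ratios |a_i/a_n|: 2, 0, 1, 1/2
Maximum ratio: 2
Cauchy's bound: |r| <= 1 + 2 = 3

Upper bound = 3
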